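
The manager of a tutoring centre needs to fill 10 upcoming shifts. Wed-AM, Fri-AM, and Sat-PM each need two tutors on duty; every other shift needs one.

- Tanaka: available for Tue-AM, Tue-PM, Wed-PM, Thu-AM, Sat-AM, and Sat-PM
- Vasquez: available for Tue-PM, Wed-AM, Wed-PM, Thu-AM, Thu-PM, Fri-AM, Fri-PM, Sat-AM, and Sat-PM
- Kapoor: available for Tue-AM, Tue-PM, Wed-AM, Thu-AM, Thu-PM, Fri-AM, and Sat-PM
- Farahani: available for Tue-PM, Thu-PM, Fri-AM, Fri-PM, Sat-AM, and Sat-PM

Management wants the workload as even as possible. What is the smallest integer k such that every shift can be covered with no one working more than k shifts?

4

With 4 tutors and 13 worker-slots to fill, someone must work at least ⌈13/4⌉ = 4 shifts, so k ≥ 4.
k = 4 works: Tue-AM→Tanaka, Tue-PM→Kapoor, Wed-AM→Vasquez+Kapoor, Wed-PM→Tanaka, Thu-AM→Tanaka, Thu-PM→Vasquez, Fri-AM→Vasquez+Kapoor, Fri-PM→Vasquez, Sat-AM→Tanaka, Sat-PM→Kapoor+Farahani.
Loads: Tanaka 4, Vasquez 4, Kapoor 4, Farahani 1 — all ≤ 4.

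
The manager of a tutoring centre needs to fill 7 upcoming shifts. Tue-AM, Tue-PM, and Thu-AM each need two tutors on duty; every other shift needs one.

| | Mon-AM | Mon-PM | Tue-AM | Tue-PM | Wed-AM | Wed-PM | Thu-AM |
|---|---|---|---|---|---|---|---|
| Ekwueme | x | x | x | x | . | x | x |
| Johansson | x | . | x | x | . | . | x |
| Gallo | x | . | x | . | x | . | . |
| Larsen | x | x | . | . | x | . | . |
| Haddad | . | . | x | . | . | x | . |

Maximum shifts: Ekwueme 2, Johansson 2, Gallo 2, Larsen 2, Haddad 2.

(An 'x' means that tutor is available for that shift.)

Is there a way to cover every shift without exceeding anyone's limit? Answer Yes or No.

Tue-PM can only be covered by Ekwueme and Johansson, so that assignment is forced.
Thu-AM can only be covered by Ekwueme and Johansson, so that assignment is forced.
One valid schedule: Mon-AM→Larsen, Mon-PM→Larsen, Tue-AM→Gallo+Haddad, Tue-PM→Ekwueme+Johansson, Wed-AM→Gallo, Wed-PM→Haddad, Thu-AM→Ekwueme+Johansson.
Loads: Ekwueme 2/2, Johansson 2/2, Gallo 2/2, Larsen 2/2, Haddad 2/2 — all within limits.

Yes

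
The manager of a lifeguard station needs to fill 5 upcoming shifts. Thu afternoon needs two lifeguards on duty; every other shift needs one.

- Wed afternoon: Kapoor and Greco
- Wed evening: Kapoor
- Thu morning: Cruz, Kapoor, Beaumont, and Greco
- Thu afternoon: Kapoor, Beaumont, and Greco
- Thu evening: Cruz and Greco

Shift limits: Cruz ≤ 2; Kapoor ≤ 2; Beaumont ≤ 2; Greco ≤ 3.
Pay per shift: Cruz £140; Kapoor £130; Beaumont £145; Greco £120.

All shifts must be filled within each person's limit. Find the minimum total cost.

Wed evening can only be covered by Kapoor, so that assignment is forced.
Picking the cheapest available lifeguard for each shift independently would cost £740, but that ignores the shift limits.
An optimal schedule: Wed afternoon→Greco, Wed evening→Kapoor, Thu morning→Cruz, Thu afternoon→Greco+Kapoor, Thu evening→Greco.
Total: 120 + 130 + 140 + 120 + 130 + 120 = £760.

£760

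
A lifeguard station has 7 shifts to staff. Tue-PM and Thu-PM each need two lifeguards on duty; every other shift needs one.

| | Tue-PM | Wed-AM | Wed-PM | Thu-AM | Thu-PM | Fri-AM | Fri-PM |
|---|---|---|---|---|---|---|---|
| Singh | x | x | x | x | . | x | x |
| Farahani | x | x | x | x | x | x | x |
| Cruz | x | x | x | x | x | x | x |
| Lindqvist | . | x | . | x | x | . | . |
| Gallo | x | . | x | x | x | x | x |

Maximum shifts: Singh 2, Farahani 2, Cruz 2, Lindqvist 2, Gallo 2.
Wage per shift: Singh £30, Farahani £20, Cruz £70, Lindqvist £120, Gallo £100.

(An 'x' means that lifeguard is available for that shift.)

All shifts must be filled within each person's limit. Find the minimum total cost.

£560

Picking the cheapest available lifeguard for each shift independently would cost £240, but that ignores the shift limits.
An optimal schedule: Tue-PM→Cruz+Gallo, Wed-AM→Singh, Wed-PM→Singh, Thu-AM→Cruz, Thu-PM→Lindqvist+Gallo, Fri-AM→Farahani, Fri-PM→Farahani.
Total: 70 + 100 + 30 + 30 + 70 + 120 + 100 + 20 + 20 = £560.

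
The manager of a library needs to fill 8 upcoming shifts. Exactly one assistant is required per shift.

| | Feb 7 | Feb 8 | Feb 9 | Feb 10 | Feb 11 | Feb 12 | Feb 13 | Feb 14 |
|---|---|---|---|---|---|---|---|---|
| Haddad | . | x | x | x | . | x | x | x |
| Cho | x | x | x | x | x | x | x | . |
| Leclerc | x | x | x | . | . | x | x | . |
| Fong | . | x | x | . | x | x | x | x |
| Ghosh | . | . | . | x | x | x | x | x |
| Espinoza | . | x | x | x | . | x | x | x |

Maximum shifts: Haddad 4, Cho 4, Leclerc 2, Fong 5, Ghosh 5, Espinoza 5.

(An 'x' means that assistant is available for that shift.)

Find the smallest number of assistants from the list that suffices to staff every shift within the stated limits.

2

8 slots to fill and no one can take more than 5, so at least ⌈8/5⌉ = 2 assistants are needed.
Haddad and Cho alone can cover everything: Feb 7→Cho, Feb 8→Haddad, Feb 9→Haddad, Feb 10→Haddad, Feb 11→Cho, Feb 12→Cho, Feb 13→Cho, Feb 14→Haddad.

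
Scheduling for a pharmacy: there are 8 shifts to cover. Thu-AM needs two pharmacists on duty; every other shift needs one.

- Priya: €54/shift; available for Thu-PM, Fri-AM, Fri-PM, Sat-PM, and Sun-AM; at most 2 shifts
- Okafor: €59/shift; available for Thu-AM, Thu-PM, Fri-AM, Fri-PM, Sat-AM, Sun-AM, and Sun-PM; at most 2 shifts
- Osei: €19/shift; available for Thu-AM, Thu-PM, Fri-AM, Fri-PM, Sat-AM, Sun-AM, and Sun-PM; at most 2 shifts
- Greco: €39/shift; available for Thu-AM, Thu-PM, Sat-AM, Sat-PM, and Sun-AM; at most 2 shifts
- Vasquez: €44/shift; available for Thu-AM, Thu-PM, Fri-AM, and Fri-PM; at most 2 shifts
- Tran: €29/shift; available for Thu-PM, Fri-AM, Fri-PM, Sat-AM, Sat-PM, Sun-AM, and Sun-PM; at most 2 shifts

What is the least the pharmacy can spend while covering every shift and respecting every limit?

Picking the cheapest available pharmacist for each shift independently would cost €201, but that ignores the shift limits.
An optimal schedule: Thu-AM→Greco+Vasquez, Thu-PM→Priya, Fri-AM→Tran, Fri-PM→Vasquez, Sat-AM→Osei, Sat-PM→Tran, Sun-AM→Greco, Sun-PM→Osei.
Total: 39 + 44 + 54 + 29 + 44 + 19 + 29 + 39 + 19 = €316.

€316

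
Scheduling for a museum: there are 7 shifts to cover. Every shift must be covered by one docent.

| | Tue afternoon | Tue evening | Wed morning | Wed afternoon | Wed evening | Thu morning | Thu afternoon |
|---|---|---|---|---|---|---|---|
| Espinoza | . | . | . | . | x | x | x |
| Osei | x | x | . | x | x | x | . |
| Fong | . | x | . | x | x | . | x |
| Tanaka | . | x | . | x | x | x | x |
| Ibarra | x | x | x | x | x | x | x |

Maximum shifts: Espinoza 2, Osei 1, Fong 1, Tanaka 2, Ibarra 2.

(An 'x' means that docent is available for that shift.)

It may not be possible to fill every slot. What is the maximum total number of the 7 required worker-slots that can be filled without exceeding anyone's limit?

Total capacity across all docents is 2+1+1+2+2 = 8, and 7 slots are needed, so at most 7 can be filled.
An assignment achieving 7: Tue afternoon→Osei, Tue evening→Fong, Wed morning→Ibarra, Wed afternoon→Tanaka, Wed evening→Tanaka, Thu morning→Espinoza, Thu afternoon→Espinoza.
Loads: Espinoza 2/2, Osei 1/1, Fong 1/1, Tanaka 2/2, Ibarra 1/2.

7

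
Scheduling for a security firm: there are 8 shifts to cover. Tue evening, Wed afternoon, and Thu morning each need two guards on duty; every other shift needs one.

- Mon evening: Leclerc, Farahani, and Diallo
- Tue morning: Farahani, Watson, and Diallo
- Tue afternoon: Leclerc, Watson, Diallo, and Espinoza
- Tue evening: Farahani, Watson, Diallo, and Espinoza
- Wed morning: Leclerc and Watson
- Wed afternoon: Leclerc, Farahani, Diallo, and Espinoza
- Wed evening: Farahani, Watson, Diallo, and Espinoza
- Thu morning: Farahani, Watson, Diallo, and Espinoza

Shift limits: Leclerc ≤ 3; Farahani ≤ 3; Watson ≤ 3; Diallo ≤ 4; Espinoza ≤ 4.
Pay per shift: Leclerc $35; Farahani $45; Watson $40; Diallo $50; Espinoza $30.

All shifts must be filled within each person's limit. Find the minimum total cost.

$390

Picking the cheapest available guard for each shift independently would cost $375, but that ignores the shift limits.
An optimal schedule: Mon evening→Leclerc, Tue morning→Watson, Tue afternoon→Espinoza, Tue evening→Espinoza+Watson, Wed morning→Leclerc, Wed afternoon→Espinoza+Leclerc, Wed evening→Espinoza, Thu morning→Watson+Farahani.
Total: 35 + 40 + 30 + 30 + 40 + 35 + 30 + 35 + 30 + 40 + 45 = $390.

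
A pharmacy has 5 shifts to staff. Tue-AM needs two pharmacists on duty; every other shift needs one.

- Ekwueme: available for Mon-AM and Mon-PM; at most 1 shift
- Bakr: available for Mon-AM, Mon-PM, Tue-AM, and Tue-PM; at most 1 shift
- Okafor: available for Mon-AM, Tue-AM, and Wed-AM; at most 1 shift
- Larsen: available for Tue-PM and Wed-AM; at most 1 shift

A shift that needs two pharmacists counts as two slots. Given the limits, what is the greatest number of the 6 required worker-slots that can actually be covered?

4

Total capacity across all pharmacists is 1+1+1+1 = 4, and 6 slots are needed, so at most 4 can be filled.
An assignment achieving 4: Mon-PM→Ekwueme, Tue-AM→Bakr+Okafor, Tue-PM→Larsen.
Loads: Ekwueme 1/1, Bakr 1/1, Okafor 1/1, Larsen 1/1.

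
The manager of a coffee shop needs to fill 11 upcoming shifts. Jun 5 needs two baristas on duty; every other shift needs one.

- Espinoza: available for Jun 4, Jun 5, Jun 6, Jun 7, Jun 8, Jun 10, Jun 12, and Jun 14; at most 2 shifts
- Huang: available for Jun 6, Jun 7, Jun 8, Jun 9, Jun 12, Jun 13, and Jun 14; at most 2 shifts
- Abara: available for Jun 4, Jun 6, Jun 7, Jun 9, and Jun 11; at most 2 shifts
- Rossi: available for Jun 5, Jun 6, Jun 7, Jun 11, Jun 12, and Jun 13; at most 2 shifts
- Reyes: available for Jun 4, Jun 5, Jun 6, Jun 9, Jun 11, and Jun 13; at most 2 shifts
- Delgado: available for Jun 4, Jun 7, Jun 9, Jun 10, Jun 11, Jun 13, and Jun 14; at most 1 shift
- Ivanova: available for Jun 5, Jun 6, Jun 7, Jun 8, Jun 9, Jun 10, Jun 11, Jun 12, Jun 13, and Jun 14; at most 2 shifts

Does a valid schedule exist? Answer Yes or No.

One valid schedule: Jun 4→Abara, Jun 5→Reyes+Ivanova, Jun 6→Reyes, Jun 7→Delgado, Jun 8→Espinoza, Jun 9→Abara, Jun 10→Espinoza, Jun 11→Rossi, Jun 12→Huang, Jun 13→Rossi, Jun 14→Huang.
Loads: Espinoza 2/2, Huang 2/2, Abara 2/2, Rossi 2/2, Reyes 2/2, Delgado 1/1, Ivanova 1/2 — all within limits.

Yes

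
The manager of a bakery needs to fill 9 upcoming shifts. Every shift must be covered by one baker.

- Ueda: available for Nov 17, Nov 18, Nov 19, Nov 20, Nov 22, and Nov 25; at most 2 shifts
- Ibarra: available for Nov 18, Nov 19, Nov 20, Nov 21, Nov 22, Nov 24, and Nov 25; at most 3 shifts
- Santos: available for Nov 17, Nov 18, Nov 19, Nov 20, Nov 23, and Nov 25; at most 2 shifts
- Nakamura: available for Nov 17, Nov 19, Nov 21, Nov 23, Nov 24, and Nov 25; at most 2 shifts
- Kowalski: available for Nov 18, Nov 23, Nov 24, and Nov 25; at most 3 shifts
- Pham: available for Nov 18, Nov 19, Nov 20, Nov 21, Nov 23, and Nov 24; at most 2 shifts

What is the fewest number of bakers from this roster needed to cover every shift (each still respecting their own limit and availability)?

4

9 slots to fill and no one can take more than 3, so at least ⌈9/3⌉ = 3 bakers are needed.
Any 3 bakers together have capacity at most 3+3+2 = 8 < 9 slots, so 3 can never suffice.
Ueda, Ibarra, Santos, and Nakamura alone can cover everything: Nov 17→Ueda, Nov 18→Ibarra, Nov 19→Nakamura, Nov 20→Santos, Nov 21→Ibarra, Nov 22→Ueda, Nov 23→Santos, Nov 24→Ibarra, Nov 25→Nakamura.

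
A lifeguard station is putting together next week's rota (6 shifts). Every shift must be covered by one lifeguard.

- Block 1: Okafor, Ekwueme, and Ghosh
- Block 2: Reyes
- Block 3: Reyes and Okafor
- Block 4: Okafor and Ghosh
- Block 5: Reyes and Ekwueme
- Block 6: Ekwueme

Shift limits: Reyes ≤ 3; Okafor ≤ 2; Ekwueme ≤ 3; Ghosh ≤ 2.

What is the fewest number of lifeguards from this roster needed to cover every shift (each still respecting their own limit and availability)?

6 slots to fill and no one can take more than 3, so at least ⌈6/3⌉ = 2 lifeguards are needed.
Shifts {Block 2, Block 4, Block 6} need 3 slots, but among the lifeguards available for them (Reyes, Okafor, Ekwueme, and Ghosh) any 2 together supply at most 2. So 2 lifeguards are not enough.
Reyes, Okafor, and Ekwueme alone can cover everything: Block 1→Okafor, Block 2→Reyes, Block 3→Reyes, Block 4→Okafor, Block 5→Reyes, Block 6→Ekwueme.

3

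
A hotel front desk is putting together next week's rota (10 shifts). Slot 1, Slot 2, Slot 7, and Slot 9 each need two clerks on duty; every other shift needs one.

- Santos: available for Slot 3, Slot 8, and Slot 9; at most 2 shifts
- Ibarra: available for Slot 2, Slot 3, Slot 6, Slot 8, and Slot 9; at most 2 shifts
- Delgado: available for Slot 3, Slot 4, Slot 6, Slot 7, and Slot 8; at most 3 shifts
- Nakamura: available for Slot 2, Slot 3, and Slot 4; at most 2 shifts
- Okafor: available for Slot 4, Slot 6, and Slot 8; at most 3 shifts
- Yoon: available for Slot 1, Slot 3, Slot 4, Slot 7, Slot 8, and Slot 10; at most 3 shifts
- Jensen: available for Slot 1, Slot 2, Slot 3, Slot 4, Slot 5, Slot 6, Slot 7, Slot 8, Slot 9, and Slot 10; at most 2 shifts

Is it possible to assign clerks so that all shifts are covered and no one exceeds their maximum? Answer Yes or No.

Yes

Slot 1 can only be covered by Yoon and Jensen, so that assignment is forced.
Slot 5 can only be covered by Jensen, so that assignment is forced.
One valid schedule: Slot 1→Yoon+Jensen, Slot 2→Ibarra+Nakamura, Slot 3→Santos, Slot 4→Delgado, Slot 5→Jensen, Slot 6→Delgado, Slot 7→Delgado+Yoon, Slot 8→Okafor, Slot 9→Santos+Ibarra, Slot 10→Yoon.
Loads: Santos 2/2, Ibarra 2/2, Delgado 3/3, Nakamura 1/2, Okafor 1/3, Yoon 3/3, Jensen 2/2 — all within limits.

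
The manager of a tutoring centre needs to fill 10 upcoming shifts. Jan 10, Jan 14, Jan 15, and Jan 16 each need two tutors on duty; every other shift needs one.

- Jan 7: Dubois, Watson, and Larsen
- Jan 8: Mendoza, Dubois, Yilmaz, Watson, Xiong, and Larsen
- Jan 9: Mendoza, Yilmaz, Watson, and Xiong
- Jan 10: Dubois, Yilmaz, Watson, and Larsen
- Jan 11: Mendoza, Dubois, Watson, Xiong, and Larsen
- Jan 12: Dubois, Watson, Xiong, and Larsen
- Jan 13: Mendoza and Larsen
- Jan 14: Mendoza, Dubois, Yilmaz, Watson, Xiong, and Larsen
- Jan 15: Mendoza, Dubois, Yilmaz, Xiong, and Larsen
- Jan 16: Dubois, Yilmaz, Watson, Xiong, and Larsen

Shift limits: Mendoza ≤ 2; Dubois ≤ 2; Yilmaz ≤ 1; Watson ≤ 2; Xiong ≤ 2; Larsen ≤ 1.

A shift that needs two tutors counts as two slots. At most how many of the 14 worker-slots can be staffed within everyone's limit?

10

Total capacity across all tutors is 2+2+1+2+2+1 = 10, and 14 slots are needed, so at most 10 can be filled.
An assignment achieving 10: Jan 7→Dubois, Jan 9→Mendoza, Jan 10→Dubois+Yilmaz, Jan 11→Watson, Jan 12→Watson, Jan 13→Mendoza, Jan 15→Xiong+Larsen, Jan 16→Xiong.
Loads: Mendoza 2/2, Dubois 2/2, Yilmaz 1/1, Watson 2/2, Xiong 2/2, Larsen 1/1.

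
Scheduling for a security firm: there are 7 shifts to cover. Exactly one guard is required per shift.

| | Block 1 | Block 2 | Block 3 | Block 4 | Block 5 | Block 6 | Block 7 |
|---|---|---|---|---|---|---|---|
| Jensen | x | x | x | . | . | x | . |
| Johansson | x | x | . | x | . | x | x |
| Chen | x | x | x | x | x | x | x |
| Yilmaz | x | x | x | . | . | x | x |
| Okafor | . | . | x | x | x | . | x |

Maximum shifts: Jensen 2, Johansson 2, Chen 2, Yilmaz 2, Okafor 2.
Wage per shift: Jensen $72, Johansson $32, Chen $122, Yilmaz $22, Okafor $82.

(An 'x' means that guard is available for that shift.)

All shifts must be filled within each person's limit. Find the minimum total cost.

Picking the cheapest available guard for each shift independently would cost $224, but that ignores the shift limits.
An optimal schedule: Block 1→Yilmaz, Block 2→Yilmaz, Block 3→Jensen, Block 4→Johansson, Block 5→Okafor, Block 6→Jensen, Block 7→Johansson.
Total: 22 + 22 + 72 + 32 + 82 + 72 + 32 = $334.

$334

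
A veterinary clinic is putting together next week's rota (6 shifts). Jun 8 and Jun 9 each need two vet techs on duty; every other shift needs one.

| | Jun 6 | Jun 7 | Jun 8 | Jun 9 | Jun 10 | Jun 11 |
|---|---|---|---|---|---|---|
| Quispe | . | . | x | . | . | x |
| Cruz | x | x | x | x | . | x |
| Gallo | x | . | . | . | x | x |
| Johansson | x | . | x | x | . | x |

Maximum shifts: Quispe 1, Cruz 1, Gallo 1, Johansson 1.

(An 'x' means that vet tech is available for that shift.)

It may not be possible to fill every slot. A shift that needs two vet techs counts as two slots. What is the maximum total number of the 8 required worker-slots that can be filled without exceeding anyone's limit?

Total capacity across all vet techs is 1+1+1+1 = 4, and 8 slots are needed, so at most 4 can be filled.
An assignment achieving 4: Jun 7→Cruz, Jun 8→Quispe, Jun 9→Johansson, Jun 10→Gallo.
Loads: Quispe 1/1, Cruz 1/1, Gallo 1/1, Johansson 1/1.

4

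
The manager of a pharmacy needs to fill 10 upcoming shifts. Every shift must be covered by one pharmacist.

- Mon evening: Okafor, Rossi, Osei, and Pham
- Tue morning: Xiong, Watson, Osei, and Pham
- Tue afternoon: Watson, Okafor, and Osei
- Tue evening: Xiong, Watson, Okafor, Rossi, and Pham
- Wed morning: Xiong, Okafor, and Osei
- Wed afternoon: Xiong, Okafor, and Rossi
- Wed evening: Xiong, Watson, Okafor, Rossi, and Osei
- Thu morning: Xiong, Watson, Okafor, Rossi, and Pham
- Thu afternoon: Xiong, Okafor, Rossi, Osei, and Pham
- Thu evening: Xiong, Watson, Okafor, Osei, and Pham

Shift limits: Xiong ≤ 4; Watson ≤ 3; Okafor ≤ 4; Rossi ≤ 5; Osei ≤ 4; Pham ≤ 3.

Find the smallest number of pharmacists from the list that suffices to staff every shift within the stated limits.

10 slots to fill and no one can take more than 5, so at least ⌈10/5⌉ = 2 pharmacists are needed.
Any 2 pharmacists together have capacity at most 5+4 = 9 < 10 slots, so 2 can never suffice.
Xiong, Watson, and Okafor alone can cover everything: Mon evening→Okafor, Tue morning→Xiong, Tue afternoon→Watson, Tue evening→Watson, Wed morning→Xiong, Wed afternoon→Xiong, Wed evening→Watson, Thu morning→Okafor, Thu afternoon→Xiong, Thu evening→Okafor.

3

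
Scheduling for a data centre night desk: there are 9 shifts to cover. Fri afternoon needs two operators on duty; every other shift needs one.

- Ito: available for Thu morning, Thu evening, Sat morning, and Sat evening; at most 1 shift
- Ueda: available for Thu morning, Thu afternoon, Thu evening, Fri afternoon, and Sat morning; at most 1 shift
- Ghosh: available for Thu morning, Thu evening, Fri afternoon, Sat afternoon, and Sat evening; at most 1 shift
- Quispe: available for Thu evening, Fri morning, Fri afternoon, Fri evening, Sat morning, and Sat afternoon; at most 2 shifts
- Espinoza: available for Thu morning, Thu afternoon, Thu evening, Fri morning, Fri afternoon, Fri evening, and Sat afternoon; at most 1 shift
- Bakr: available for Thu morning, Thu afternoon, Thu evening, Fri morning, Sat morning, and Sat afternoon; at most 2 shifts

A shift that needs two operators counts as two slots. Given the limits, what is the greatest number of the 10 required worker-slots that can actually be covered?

Total capacity across all operators is 1+1+1+2+1+2 = 8, and 10 slots are needed, so at most 8 can be filled.
An assignment achieving 8: Thu afternoon→Ueda, Fri morning→Quispe, Fri afternoon→Ghosh+Espinoza, Fri evening→Quispe, Sat morning→Bakr, Sat afternoon→Bakr, Sat evening→Ito.
Loads: Ito 1/1, Ueda 1/1, Ghosh 1/1, Quispe 2/2, Espinoza 1/1, Bakr 2/2.

8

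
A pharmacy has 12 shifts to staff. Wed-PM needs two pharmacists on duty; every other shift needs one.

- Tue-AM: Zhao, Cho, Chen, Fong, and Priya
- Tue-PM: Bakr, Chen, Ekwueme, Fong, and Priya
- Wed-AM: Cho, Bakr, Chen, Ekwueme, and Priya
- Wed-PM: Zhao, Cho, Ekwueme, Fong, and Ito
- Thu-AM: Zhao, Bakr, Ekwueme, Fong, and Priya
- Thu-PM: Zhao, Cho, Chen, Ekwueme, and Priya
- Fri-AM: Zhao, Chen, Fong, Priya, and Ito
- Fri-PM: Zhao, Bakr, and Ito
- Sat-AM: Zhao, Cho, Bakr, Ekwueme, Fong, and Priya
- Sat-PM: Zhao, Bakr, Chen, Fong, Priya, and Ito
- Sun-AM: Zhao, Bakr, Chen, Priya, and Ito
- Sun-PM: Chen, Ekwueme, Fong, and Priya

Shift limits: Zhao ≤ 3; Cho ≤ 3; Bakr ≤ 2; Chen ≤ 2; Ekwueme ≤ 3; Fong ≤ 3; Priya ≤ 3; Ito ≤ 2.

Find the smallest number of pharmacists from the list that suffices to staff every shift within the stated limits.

13 slots to fill and no one can take more than 3, so at least ⌈13/3⌉ = 5 pharmacists are needed.
Zhao, Cho, Bakr, Chen, and Ekwueme alone can cover everything: Tue-AM→Zhao, Tue-PM→Bakr, Wed-AM→Cho, Wed-PM→Cho+Ekwueme, Thu-AM→Ekwueme, Thu-PM→Cho, Fri-AM→Zhao, Fri-PM→Zhao, Sat-AM→Ekwueme, Sat-PM→Bakr, Sun-AM→Chen, Sun-PM→Chen.

5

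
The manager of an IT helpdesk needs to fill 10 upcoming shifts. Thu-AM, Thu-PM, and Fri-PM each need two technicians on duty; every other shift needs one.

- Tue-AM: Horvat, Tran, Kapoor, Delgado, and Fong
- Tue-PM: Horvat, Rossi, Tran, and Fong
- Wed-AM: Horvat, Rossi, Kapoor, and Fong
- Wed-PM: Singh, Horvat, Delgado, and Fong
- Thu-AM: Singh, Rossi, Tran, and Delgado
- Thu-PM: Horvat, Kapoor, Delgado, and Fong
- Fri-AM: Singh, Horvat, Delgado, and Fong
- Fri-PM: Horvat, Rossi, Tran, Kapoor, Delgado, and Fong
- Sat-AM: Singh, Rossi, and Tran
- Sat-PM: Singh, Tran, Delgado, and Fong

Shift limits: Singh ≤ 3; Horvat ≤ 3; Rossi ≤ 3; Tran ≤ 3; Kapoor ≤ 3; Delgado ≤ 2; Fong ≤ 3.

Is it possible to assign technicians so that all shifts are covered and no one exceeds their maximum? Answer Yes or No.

One valid schedule: Tue-AM→Horvat, Tue-PM→Horvat, Wed-AM→Horvat, Wed-PM→Singh, Thu-AM→Rossi+Tran, Thu-PM→Kapoor+Delgado, Fri-AM→Singh, Fri-PM→Rossi+Tran, Sat-AM→Singh, Sat-PM→Tran.
Loads: Singh 3/3, Horvat 3/3, Rossi 2/3, Tran 3/3, Kapoor 1/3, Delgado 1/2, Fong 0/3 — all within limits.

Yes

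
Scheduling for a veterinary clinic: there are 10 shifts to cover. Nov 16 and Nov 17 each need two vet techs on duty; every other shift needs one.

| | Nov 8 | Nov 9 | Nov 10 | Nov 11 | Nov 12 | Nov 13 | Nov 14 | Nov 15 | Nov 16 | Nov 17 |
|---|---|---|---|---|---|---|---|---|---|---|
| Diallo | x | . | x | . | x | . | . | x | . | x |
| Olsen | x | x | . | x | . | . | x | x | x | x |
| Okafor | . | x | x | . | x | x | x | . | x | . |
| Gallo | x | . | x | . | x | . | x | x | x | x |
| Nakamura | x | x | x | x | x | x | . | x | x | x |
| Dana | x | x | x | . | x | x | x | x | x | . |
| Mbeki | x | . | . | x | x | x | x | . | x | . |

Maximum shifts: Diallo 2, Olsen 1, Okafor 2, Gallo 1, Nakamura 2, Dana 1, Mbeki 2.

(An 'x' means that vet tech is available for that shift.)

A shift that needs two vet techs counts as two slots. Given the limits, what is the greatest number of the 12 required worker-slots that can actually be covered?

Total capacity across all vet techs is 2+1+2+1+2+1+2 = 11, and 12 slots are needed, so at most 11 can be filled.
An assignment achieving 11: Nov 8→Nakamura, Nov 9→Okafor, Nov 10→Diallo, Nov 11→Olsen, Nov 12→Mbeki, Nov 13→Okafor, Nov 14→Dana, Nov 15→Nakamura, Nov 16→Mbeki, Nov 17→Diallo+Gallo.
Loads: Diallo 2/2, Olsen 1/1, Okafor 2/2, Gallo 1/1, Nakamura 2/2, Dana 1/1, Mbeki 2/2.

11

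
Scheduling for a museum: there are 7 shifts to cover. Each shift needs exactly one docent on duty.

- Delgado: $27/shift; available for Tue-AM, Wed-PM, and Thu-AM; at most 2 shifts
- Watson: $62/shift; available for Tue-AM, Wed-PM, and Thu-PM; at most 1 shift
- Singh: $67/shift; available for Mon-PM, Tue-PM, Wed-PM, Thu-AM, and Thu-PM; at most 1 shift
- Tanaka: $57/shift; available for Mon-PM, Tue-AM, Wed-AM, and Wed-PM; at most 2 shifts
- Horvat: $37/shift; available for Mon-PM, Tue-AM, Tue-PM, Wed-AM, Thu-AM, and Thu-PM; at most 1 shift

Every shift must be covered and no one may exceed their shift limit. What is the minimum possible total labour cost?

Picking the cheapest available docent for each shift independently would cost $229, but that ignores the shift limits.
An optimal schedule: Mon-PM→Tanaka, Tue-AM→Horvat, Tue-PM→Singh, Wed-AM→Tanaka, Wed-PM→Delgado, Thu-AM→Delgado, Thu-PM→Watson.
Total: 57 + 37 + 67 + 57 + 27 + 27 + 62 = $334.

$334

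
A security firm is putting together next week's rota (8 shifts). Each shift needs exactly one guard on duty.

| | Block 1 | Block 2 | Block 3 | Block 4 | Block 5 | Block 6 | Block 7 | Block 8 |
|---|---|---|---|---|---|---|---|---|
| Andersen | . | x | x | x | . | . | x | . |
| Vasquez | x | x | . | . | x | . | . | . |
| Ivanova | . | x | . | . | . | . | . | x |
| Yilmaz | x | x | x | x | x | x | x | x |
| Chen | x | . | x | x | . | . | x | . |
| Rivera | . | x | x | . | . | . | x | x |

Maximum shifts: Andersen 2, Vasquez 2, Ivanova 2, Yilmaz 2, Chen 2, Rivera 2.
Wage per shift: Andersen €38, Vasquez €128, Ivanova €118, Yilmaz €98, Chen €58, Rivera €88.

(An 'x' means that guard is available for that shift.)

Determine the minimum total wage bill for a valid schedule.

Block 6 can only be covered by Yilmaz, so that assignment is forced.
Picking the cheapest available guard for each shift independently would cost €494, but that ignores the shift limits.
An optimal schedule: Block 1→Chen, Block 2→Rivera, Block 3→Andersen, Block 4→Andersen, Block 5→Yilmaz, Block 6→Yilmaz, Block 7→Chen, Block 8→Rivera.
Total: 58 + 88 + 38 + 38 + 98 + 98 + 58 + 88 = €564.

€564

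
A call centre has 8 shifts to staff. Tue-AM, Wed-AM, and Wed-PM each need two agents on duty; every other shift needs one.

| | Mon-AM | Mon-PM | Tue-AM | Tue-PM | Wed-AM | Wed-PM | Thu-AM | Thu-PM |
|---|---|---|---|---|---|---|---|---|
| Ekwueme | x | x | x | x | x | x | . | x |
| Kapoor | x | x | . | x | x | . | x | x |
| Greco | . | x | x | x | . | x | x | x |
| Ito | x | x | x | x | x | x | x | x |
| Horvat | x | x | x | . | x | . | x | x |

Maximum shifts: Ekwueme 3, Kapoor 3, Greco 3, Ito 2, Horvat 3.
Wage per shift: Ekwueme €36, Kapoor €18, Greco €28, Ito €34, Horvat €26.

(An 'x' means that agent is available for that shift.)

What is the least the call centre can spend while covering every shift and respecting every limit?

Picking the cheapest available agent for each shift independently would cost €250, but that ignores the shift limits.
An optimal schedule: Mon-AM→Kapoor, Mon-PM→Horvat, Tue-AM→Horvat+Greco, Tue-PM→Kapoor, Wed-AM→Horvat+Ito, Wed-PM→Greco+Ito, Thu-AM→Kapoor, Thu-PM→Greco.
Total: 18 + 26 + 26 + 28 + 18 + 26 + 34 + 28 + 34 + 18 + 28 = €284.

€284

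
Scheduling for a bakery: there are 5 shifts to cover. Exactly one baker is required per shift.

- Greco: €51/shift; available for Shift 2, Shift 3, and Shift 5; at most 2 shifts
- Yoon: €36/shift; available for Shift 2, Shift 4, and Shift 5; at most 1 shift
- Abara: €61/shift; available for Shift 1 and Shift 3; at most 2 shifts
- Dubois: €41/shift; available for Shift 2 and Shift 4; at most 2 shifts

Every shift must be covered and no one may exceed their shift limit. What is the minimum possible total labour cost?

Shift 1 can only be covered by Abara, so that assignment is forced.
Picking the cheapest available baker for each shift independently would cost €220, but that ignores the shift limits.
An optimal schedule: Shift 1→Abara, Shift 2→Dubois, Shift 3→Greco, Shift 4→Dubois, Shift 5→Yoon.
Total: 61 + 41 + 51 + 41 + 36 = €230.

€230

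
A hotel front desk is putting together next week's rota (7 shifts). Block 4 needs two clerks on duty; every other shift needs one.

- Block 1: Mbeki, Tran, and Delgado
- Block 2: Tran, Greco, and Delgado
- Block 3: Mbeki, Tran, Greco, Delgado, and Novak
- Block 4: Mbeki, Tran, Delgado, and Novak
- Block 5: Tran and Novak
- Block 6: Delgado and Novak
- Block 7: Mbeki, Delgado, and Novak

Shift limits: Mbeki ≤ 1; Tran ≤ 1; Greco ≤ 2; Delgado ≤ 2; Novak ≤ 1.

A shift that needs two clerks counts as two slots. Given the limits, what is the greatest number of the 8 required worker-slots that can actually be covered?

Total capacity across all clerks is 1+1+2+2+1 = 7, and 8 slots are needed, so at most 7 can be filled.
An assignment achieving 7: Block 1→Mbeki, Block 2→Greco, Block 3→Greco, Block 4→Novak, Block 5→Tran, Block 6→Delgado, Block 7→Delgado.
Loads: Mbeki 1/1, Tran 1/1, Greco 2/2, Delgado 2/2, Novak 1/1.

7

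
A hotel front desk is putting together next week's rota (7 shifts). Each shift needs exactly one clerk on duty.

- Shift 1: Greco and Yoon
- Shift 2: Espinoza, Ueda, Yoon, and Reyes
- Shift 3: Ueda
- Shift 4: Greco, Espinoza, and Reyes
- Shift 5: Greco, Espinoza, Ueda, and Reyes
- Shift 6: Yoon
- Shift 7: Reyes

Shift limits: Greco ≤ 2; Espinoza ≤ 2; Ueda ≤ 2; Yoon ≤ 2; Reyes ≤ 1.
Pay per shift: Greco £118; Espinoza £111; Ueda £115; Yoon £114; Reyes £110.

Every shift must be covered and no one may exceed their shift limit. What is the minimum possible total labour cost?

Shift 3 can only be covered by Ueda, so that assignment is forced.
Shift 6 can only be covered by Yoon, so that assignment is forced.
Shift 7 can only be covered by Reyes, so that assignment is forced.
Picking the cheapest available clerk for each shift independently would cost £783, but that ignores the shift limits.
An optimal schedule: Shift 1→Yoon, Shift 2→Espinoza, Shift 3→Ueda, Shift 4→Espinoza, Shift 5→Ueda, Shift 6→Yoon, Shift 7→Reyes.
Total: 114 + 111 + 115 + 111 + 115 + 114 + 110 = £790.

£790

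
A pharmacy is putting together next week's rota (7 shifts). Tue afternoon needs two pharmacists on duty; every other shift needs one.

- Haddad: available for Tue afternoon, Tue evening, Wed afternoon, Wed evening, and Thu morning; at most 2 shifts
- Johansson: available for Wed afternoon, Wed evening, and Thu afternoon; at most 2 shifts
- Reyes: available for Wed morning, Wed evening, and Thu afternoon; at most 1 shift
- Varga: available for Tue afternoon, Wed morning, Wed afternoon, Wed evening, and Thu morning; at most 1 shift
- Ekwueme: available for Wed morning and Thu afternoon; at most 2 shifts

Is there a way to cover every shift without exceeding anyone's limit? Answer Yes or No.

Total capacity is 8 and 8 slots are needed, so capacity alone doesn't rule it out.
Shifts {Tue afternoon, Tue evening, Thu morning} need 4 worker-slots in total, but the pharmacists available for any of those shifts (Haddad and Varga) can supply at most 3 among them. So no valid schedule exists.

No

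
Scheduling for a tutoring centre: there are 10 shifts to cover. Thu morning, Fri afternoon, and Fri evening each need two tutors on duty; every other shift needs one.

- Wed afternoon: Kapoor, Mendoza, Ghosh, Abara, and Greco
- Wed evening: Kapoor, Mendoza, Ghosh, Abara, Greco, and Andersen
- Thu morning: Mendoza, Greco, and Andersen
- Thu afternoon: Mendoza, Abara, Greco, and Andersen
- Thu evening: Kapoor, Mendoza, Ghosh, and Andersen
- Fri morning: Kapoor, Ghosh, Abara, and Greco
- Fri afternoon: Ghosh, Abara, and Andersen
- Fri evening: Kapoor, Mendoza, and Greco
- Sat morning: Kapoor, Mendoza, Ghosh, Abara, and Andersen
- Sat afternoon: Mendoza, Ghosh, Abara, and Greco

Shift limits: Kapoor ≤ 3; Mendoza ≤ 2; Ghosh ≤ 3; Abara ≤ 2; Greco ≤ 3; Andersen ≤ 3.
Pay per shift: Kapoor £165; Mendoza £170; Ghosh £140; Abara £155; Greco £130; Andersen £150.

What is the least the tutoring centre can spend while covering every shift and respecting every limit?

£1900

Picking the cheapest available tutor for each shift independently would cost £1795, but that ignores the shift limits.
An optimal schedule: Wed afternoon→Abara, Wed evening→Kapoor, Thu morning→Greco+Andersen, Thu afternoon→Greco, Thu evening→Ghosh, Fri morning→Ghosh, Fri afternoon→Ghosh+Andersen, Fri evening→Greco+Kapoor, Sat morning→Andersen, Sat afternoon→Abara.
Total: 155 + 165 + 130 + 150 + 130 + 140 + 140 + 140 + 150 + 130 + 165 + 150 + 155 = £1900.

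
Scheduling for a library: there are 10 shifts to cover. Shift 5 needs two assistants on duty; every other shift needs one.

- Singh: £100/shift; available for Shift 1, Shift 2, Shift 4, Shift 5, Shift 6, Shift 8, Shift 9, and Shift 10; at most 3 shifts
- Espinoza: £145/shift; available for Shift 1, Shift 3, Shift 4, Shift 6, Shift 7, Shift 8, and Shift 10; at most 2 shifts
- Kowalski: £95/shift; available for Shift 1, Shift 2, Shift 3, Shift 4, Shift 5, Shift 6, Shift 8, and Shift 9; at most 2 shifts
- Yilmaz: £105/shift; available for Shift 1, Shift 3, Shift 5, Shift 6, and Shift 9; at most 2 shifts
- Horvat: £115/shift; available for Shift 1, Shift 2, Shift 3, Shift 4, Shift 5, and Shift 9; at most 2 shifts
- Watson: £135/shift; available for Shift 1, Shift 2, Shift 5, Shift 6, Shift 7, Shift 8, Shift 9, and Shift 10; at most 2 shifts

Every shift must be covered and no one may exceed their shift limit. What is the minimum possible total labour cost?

£1200

Picking the cheapest available assistant for each shift independently would cost £1095, but that ignores the shift limits.
An optimal schedule: Shift 1→Horvat, Shift 2→Kowalski, Shift 3→Kowalski, Shift 4→Singh, Shift 5→Horvat+Watson, Shift 6→Yilmaz, Shift 7→Watson, Shift 8→Singh, Shift 9→Yilmaz, Shift 10→Singh.
Total: 115 + 95 + 95 + 100 + 115 + 135 + 105 + 135 + 100 + 105 + 100 = £1200.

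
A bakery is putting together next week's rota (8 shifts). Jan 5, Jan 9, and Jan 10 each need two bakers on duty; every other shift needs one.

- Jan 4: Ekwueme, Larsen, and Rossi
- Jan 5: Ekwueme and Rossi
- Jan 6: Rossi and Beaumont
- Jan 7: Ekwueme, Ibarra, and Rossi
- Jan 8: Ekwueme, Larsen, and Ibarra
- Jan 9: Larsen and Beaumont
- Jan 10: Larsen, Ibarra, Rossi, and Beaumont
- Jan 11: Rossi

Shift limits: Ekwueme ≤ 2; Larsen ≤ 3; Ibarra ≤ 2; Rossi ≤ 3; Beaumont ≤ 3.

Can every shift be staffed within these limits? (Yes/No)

Jan 5 can only be covered by Ekwueme and Rossi, so that assignment is forced.
Jan 9 can only be covered by Larsen and Beaumont, so that assignment is forced.
Jan 11 can only be covered by Rossi, so that assignment is forced.
One valid schedule: Jan 4→Ekwueme, Jan 5→Ekwueme+Rossi, Jan 6→Rossi, Jan 7→Ibarra, Jan 8→Larsen, Jan 9→Larsen+Beaumont, Jan 10→Larsen+Ibarra, Jan 11→Rossi.
Loads: Ekwueme 2/2, Larsen 3/3, Ibarra 2/2, Rossi 3/3, Beaumont 1/3 — all within limits.

Yes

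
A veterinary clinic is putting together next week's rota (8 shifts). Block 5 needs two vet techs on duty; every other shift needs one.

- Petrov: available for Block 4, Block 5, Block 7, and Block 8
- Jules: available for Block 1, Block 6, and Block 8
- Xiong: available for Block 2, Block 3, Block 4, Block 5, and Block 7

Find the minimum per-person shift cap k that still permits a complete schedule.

3

With 3 vet techs and 9 worker-slots to fill, someone must work at least ⌈9/3⌉ = 3 shifts, so k ≥ 3.
k = 3 works: Block 1→Jules, Block 2→Xiong, Block 3→Xiong, Block 4→Petrov, Block 5→Petrov+Xiong, Block 6→Jules, Block 7→Petrov, Block 8→Jules.
Loads: Petrov 3, Jules 3, Xiong 3 — all ≤ 3.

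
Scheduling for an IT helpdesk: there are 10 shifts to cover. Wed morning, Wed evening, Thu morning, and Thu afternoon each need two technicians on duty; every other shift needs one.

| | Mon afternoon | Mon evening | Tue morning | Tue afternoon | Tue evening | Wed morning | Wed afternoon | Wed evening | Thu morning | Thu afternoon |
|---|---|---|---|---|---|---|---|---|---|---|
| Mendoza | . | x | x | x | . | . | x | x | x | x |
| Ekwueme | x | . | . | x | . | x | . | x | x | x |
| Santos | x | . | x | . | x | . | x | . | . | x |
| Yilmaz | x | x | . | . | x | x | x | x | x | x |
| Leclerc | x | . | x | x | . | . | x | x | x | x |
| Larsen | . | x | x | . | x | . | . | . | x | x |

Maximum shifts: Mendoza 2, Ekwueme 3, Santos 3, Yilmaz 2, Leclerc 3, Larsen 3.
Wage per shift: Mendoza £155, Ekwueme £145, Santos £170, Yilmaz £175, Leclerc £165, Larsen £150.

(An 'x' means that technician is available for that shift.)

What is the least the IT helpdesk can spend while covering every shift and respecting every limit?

Wed morning can only be covered by Ekwueme and Yilmaz, so that assignment is forced.
Picking the cheapest available technician for each shift independently would cost £2105, but that ignores the shift limits.
An optimal schedule: Mon afternoon→Ekwueme, Mon evening→Larsen, Tue morning→Larsen, Tue afternoon→Ekwueme, Tue evening→Larsen, Wed morning→Ekwueme+Yilmaz, Wed afternoon→Santos, Wed evening→Mendoza+Leclerc, Thu morning→Mendoza+Leclerc, Thu afternoon→Leclerc+Santos.
Total: 145 + 150 + 150 + 145 + 150 + 145 + 175 + 170 + 155 + 165 + 155 + 165 + 165 + 170 = £2205.

£2205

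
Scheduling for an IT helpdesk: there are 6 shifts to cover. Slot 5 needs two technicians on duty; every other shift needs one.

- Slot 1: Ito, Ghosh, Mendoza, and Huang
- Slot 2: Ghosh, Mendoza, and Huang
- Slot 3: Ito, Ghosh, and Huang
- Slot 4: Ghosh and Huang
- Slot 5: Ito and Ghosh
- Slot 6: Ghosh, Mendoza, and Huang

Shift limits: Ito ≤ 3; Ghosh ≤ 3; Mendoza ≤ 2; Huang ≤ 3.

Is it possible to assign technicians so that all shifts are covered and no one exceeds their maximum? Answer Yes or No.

Yes

Slot 5 can only be covered by Ito and Ghosh, so that assignment is forced.
One valid schedule: Slot 1→Ito, Slot 2→Ghosh, Slot 3→Ito, Slot 4→Ghosh, Slot 5→Ito+Ghosh, Slot 6→Mendoza.
Loads: Ito 3/3, Ghosh 3/3, Mendoza 1/2, Huang 0/3 — all within limits.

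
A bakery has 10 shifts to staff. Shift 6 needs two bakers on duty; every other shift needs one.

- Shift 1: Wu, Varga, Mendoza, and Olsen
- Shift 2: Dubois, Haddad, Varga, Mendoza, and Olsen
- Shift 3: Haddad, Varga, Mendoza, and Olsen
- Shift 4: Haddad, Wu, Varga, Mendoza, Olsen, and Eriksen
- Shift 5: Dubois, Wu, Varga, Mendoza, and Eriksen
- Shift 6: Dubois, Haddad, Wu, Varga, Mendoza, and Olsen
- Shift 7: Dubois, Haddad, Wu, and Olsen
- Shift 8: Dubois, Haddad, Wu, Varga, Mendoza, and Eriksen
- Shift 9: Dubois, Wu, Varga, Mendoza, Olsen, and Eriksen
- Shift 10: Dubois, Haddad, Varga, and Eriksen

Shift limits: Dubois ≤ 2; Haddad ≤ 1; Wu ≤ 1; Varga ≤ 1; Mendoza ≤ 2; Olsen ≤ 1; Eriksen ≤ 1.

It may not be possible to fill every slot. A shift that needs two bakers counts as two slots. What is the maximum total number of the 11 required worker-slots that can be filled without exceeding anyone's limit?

9

Total capacity across all bakers is 2+1+1+1+2+1+1 = 9, and 11 slots are needed, so at most 9 can be filled.
An assignment achieving 9: Shift 1→Wu, Shift 2→Varga, Shift 3→Haddad, Shift 4→Mendoza, Shift 5→Mendoza, Shift 6→Olsen, Shift 7→Dubois, Shift 8→Eriksen, Shift 10→Dubois.
Loads: Dubois 2/2, Haddad 1/1, Wu 1/1, Varga 1/1, Mendoza 2/2, Olsen 1/1, Eriksen 1/1.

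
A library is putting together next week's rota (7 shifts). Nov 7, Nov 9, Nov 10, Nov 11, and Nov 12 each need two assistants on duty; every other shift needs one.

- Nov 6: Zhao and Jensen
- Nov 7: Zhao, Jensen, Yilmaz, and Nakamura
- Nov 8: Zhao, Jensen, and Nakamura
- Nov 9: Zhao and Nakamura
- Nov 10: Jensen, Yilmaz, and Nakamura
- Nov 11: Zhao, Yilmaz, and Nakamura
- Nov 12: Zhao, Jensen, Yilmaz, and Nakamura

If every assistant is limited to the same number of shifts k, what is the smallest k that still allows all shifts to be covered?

3

With 4 assistants and 12 worker-slots to fill, someone must work at least ⌈12/4⌉ = 3 shifts, so k ≥ 3.
k = 3 works: Nov 6→Zhao, Nov 7→Jensen+Yilmaz, Nov 8→Zhao, Nov 9→Zhao+Nakamura, Nov 10→Jensen+Yilmaz, Nov 11→Yilmaz+Nakamura, Nov 12→Jensen+Nakamura.
Loads: Zhao 3, Jensen 3, Yilmaz 3, Nakamura 3 — all ≤ 3.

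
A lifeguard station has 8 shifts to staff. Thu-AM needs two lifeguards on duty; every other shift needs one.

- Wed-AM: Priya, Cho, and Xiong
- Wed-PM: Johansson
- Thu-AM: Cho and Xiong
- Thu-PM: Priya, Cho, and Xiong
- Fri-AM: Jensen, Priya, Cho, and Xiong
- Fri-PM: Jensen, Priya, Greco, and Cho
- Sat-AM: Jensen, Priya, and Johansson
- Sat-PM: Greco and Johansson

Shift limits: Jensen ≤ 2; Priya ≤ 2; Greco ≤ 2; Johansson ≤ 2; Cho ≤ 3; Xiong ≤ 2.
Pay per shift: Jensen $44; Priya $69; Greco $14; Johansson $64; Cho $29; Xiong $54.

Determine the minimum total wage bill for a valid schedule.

$321

Wed-PM can only be covered by Johansson, so that assignment is forced.
Thu-AM can only be covered by Cho and Xiong, so that assignment is forced.
Picking the cheapest available lifeguard for each shift independently would cost $306, but that ignores the shift limits.
An optimal schedule: Wed-AM→Cho, Wed-PM→Johansson, Thu-AM→Cho+Xiong, Thu-PM→Cho, Fri-AM→Jensen, Fri-PM→Greco, Sat-AM→Jensen, Sat-PM→Greco.
Total: 29 + 64 + 29 + 54 + 29 + 44 + 14 + 44 + 14 = $321.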